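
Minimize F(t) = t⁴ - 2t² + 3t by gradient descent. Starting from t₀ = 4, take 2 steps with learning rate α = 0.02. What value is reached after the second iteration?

F′(t) = 4t³ - 4t + 3
t₁ = 4 − 0.02·243 = -0.86
t₂ = -0.86 − 0.02·3.895776 = -0.93791552

-0.93791552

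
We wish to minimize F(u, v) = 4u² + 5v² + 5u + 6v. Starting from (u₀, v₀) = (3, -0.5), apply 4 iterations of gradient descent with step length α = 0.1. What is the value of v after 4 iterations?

∇F = (8u + 5, 10v + 6)
(u₁, v₁) = (3, -0.5) − 0.1·(29, 1) = (0.1, -0.6)
(u₂, v₂) = (0.1, -0.6) − 0.1·(5.8, 0) = (-0.48, -0.6)
(u₃, v₃) = (-0.48, -0.6) − 0.1·(1.16, 0) = (-0.596, -0.6)
(u₄, v₄) = (-0.596, -0.6) − 0.1·(0.232, 0) = (-0.6192, -0.6)
v = -0.6

-0.6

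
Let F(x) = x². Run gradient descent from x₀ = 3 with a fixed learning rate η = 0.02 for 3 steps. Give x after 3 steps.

F′(x) = 2x
x₁ = 3 − 0.02·6 = 2.88
x₂ = 2.88 − 0.02·5.76 = 2.7648
x₃ = 2.7648 − 0.02·5.5296 = 2.654208

2.654208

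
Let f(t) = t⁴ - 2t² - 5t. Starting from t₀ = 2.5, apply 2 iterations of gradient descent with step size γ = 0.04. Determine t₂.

0.86144

f′(t) = 4t³ - 4t - 5
t₁ = 2.5 − 0.04·47.5 = 0.6
t₂ = 0.6 − 0.04·(-6.536) = 0.86144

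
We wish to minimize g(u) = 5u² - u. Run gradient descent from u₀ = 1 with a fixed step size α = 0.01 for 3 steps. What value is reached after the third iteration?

g′(u) = 10u - 1
Step 1: g′(1) = 9; u₁ = 1 − 0.01·9 = 0.91
Step 2: g′(0.91) = 8.1; u₂ = 0.91 − 0.01·8.1 = 0.829
Step 3: g′(0.829) = 7.29; u₃ = 0.829 − 0.01·7.29 = 0.7561

0.7561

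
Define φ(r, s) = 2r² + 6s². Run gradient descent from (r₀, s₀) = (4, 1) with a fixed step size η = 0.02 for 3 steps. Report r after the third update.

3.114752

∇φ = (4r, 12s)
(r₁, s₁) = (4, 1) − 0.02·(16, 12) = (3.68, 0.76)
(r₂, s₂) = (3.68, 0.76) − 0.02·(14.72, 9.12) = (3.3856, 0.5776)
(r₃, s₃) = (3.3856, 0.5776) − 0.02·(13.5424, 6.9312) = (3.114752, 0.438976)
r = 3.114752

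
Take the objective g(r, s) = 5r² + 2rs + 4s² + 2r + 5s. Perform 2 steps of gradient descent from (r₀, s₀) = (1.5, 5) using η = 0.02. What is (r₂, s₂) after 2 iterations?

∇g = (10r + 2s + 2, 2r + 8s + 5)
(r₁, s₁) = (1.5, 5) − 0.02·(27, 48) = (0.96, 4.04)
(r₂, s₂) = (0.96, 4.04) − 0.02·(19.68, 39.24) = (0.5664, 3.2552)

(0.5664, 3.2552)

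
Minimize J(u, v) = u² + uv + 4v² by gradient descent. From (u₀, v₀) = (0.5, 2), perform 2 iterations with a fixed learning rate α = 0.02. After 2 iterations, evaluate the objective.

8.466531

∇J = (2u + v, u + 8v)
Step 1: at (0.5, 2), ∇J = (3, 16.5) → (0.5, 2) − 0.02·(3, 16.5) = (0.44, 1.67)
Step 2: at (0.44, 1.67), ∇J = (2.55, 13.8) → (0.44, 1.67) − 0.02·(2.55, 13.8) = (0.389, 1.394)
J(0.389, 1.394) = 8.466531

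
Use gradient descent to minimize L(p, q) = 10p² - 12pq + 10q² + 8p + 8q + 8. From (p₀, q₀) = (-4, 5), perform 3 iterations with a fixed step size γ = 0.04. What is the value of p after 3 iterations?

-0.429568

∇L = (20p - 12q + 8, -12p + 20q + 8)
(p₁, q₁) = (-4, 5) − 0.04·(-132, 156) = (1.28, -1.24)
(p₂, q₂) = (1.28, -1.24) − 0.04·(48.48, -32.16) = (-0.6592, 0.0464)
(p₃, q₃) = (-0.6592, 0.0464) − 0.04·(-5.7408, 16.8384) = (-0.429568, -0.627136)
p = -0.429568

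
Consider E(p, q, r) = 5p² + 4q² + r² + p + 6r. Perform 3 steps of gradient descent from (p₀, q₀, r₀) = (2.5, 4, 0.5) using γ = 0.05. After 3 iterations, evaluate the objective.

∇E = (10p + 1, 8q, 2r + 6)
(p₁, q₁, r₁) = (2.5, 4, 0.5) − 0.05·(26, 32, 7) = (1.2, 2.4, 0.15)
(p₂, q₂, r₂) = (1.2, 2.4, 0.15) − 0.05·(13, 19.2, 6.3) = (0.55, 1.44, -0.165)
(p₃, q₃, r₃) = (0.55, 1.44, -0.165) − 0.05·(6.5, 11.52, 5.67) = (0.225, 0.864, -0.4485)
E(0.225, 0.864, -0.4485) = 0.97426125

0.97426125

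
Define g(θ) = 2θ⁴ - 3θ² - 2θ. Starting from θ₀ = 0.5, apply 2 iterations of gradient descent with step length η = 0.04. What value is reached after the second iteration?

0.80640128

g′(θ) = 8θ³ - 6θ - 2
θ₁ = 0.5 − 0.04·(-4) = 0.66
θ₂ = 0.66 − 0.04·(-3.660032) = 0.80640128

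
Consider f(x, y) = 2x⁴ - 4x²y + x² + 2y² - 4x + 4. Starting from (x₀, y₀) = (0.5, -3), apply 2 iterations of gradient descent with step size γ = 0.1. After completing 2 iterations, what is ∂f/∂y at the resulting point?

-6.1136

∇f = (8x³ - 8xy + 2x - 4, -4x² + 4y)
Step 1: at (0.5, -3), ∇f = (10, -13) → (0.5, -3) − 0.1·(10, -13) = (-0.5, -1.7)
Step 2: at (-0.5, -1.7), ∇f = (-12.8, -7.8) → (-0.5, -1.7) − 0.1·(-12.8, -7.8) = (0.78, -0.92)
∂f/∂y at (0.78, -0.92) = -6.1136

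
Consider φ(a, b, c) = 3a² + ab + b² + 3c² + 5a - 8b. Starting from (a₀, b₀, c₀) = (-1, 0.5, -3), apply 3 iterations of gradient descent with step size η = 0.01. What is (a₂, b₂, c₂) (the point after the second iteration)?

(-0.9911, 0.65835, -2.6508)

∇φ = (6a + b + 5, a + 2b - 8, 6c)
(a₁, b₁, c₁) = (-1, 0.5, -3) − 0.01·(-0.5, -8, -18) = (-0.995, 0.58, -2.82)
(a₂, b₂, c₂) = (-0.995, 0.58, -2.82) − 0.01·(-0.39, -7.835, -16.92) = (-0.9911, 0.65835, -2.6508)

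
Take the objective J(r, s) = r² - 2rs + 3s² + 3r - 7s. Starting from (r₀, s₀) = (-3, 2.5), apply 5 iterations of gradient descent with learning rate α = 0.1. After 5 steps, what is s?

0.65072

∇J = (2r - 2s + 3, -2r + 6s - 7)
Step 1: at (-3, 2.5), ∇J = (-8, 14) → (-3, 2.5) − 0.1·(-8, 14) = (-2.2, 1.1)
Step 2: at (-2.2, 1.1), ∇J = (-3.6, 4) → (-2.2, 1.1) − 0.1·(-3.6, 4) = (-1.84, 0.7)
Step 3: at (-1.84, 0.7), ∇J = (-2.08, 0.88) → (-1.84, 0.7) − 0.1·(-2.08, 0.88) = (-1.632, 0.612)
Step 4: at (-1.632, 0.612), ∇J = (-1.488, -0.064) → (-1.632, 0.612) − 0.1·(-1.488, -0.064) = (-1.4832, 0.6184)
Step 5: at (-1.4832, 0.6184), ∇J = (-1.2032, -0.3232) → (-1.4832, 0.6184) − 0.1·(-1.2032, -0.3232) = (-1.36288, 0.65072)
s = 0.65072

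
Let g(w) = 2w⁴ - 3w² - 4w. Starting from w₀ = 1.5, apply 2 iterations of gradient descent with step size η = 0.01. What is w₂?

g′(w) = 8w³ - 6w - 4
Step 1: g′(1.5) = 14; w₁ = 1.5 − 0.01·14 = 1.36
Step 2: g′(1.36) = 7.963648; w₂ = 1.36 − 0.01·7.963648 = 1.28036352

1.28036352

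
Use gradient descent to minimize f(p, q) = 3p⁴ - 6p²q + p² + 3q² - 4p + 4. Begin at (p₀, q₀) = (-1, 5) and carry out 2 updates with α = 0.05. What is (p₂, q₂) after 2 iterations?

(8.2166, 5.543)

∇f = (12p³ - 12pq + 2p - 4, -6p² + 6q)
(p₁, q₁) = (-1, 5) − 0.05·(42, 24) = (-3.1, 3.8)
(p₂, q₂) = (-3.1, 3.8) − 0.05·(-226.332, -34.86) = (8.2166, 5.543)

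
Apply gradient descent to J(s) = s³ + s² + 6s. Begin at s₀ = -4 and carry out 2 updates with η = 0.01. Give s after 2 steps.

-5.027548

J′(s) = 3s² + 2s + 6
s₁ = -4 − 0.01·46 = -4.46
s₂ = -4.46 − 0.01·56.7548 = -5.027548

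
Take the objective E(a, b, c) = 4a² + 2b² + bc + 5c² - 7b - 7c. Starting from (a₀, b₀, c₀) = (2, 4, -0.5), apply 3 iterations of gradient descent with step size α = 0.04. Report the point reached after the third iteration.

∇E = (8a, 4b + c - 7, b + 10c - 7)
Step 1: at (2, 4, -0.5), ∇E = (16, 8.5, -8) → (2, 4, -0.5) − 0.04·(16, 8.5, -8) = (1.36, 3.66, -0.18)
Step 2: at (1.36, 3.66, -0.18), ∇E = (10.88, 7.46, -5.14) → (1.36, 3.66, -0.18) − 0.04·(10.88, 7.46, -5.14) = (0.9248, 3.3616, 0.0256)
Step 3: at (0.9248, 3.3616, 0.0256), ∇E = (7.3984, 6.472, -3.3824) → (0.9248, 3.3616, 0.0256) − 0.04·(7.3984, 6.472, -3.3824) = (0.628864, 3.10272, 0.160896)

(0.628864, 3.10272, 0.160896)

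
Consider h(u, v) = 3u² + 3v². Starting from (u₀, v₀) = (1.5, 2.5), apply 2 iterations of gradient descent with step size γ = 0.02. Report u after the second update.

∇h = (6u, 6v)
(u₁, v₁) = (1.5, 2.5) − 0.02·(9, 15) = (1.32, 2.2)
(u₂, v₂) = (1.32, 2.2) − 0.02·(7.92, 13.2) = (1.1616, 1.936)
u = 1.1616

1.1616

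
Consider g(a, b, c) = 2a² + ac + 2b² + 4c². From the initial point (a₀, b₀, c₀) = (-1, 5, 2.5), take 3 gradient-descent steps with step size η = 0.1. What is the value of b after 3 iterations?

∇g = (4a + c, 4b, a + 8c)
Step 1: at (-1, 5, 2.5), ∇g = (-1.5, 20, 19) → (-1, 5, 2.5) − 0.1·(-1.5, 20, 19) = (-0.85, 3, 0.6)
Step 2: at (-0.85, 3, 0.6), ∇g = (-2.8, 12, 3.95) → (-0.85, 3, 0.6) − 0.1·(-2.8, 12, 3.95) = (-0.57, 1.8, 0.205)
Step 3: at (-0.57, 1.8, 0.205), ∇g = (-2.075, 7.2, 1.07) → (-0.57, 1.8, 0.205) − 0.1·(-2.075, 7.2, 1.07) = (-0.3625, 1.08, 0.098)
b = 1.08

1.08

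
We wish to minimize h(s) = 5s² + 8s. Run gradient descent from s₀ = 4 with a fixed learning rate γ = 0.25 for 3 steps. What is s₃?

h′(s) = 10s + 8
s₁ = 4 − 0.25·48 = -8
s₂ = -8 − 0.25·(-72) = 10
s₃ = 10 − 0.25·108 = -17

-17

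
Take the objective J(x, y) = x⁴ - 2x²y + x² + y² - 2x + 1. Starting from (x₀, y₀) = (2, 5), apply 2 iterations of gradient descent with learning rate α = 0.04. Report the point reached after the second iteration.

∇J = (4x³ - 4xy + 2x - 2, -2x² + 2y)
Step 1: at (2, 5), ∇J = (-6, 2) → (2, 5) − 0.04·(-6, 2) = (2.24, 4.92)
Step 2: at (2.24, 4.92), ∇J = (3.354496, -0.1952) → (2.24, 4.92) − 0.04·(3.354496, -0.1952) = (2.10582016, 4.927808)

(2.10582016, 4.927808)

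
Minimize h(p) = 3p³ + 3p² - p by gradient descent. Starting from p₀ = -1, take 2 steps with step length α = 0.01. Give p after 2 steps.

-1.042436

h′(p) = 9p² + 6p - 1
Step 1: h′(-1) = 2; p₁ = -1 − 0.01·2 = -1.02
Step 2: h′(-1.02) = 2.2436; p₂ = -1.02 − 0.01·2.2436 = -1.042436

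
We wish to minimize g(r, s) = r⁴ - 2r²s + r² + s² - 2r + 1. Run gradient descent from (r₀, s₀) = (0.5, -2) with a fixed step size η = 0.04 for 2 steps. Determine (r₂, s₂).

(0.29890304, -1.664032)

∇g = (4r³ - 4rs + 2r - 2, -2r² + 2s)
(r₁, s₁) = (0.5, -2) − 0.04·(3.5, -4.5) = (0.36, -1.82)
(r₂, s₂) = (0.36, -1.82) − 0.04·(1.527424, -3.8992) = (0.29890304, -1.664032)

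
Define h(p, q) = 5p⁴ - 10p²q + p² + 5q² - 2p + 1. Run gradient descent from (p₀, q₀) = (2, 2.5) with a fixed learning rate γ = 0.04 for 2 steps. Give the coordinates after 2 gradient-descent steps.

∇h = (20p³ - 20pq + 2p - 2, -10p² + 10q)
Step 1: at (2, 2.5), ∇h = (62, -15) → (2, 2.5) − 0.04·(62, -15) = (-0.48, 3.1)
Step 2: at (-0.48, 3.1), ∇h = (24.58816, 28.696) → (-0.48, 3.1) − 0.04·(24.58816, 28.696) = (-1.4635264, 1.95216)

(-1.4635264, 1.95216)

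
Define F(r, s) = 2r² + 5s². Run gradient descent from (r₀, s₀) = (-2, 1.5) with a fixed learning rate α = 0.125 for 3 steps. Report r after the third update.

-0.25

∇F = (4r, 10s)
Step 1: at (-2, 1.5), ∇F = (-8, 15) → (-2, 1.5) − 0.125·(-8, 15) = (-1, -0.375)
Step 2: at (-1, -0.375), ∇F = (-4, -3.75) → (-1, -0.375) − 0.125·(-4, -3.75) = (-0.5, 0.09375)
Step 3: at (-0.5, 0.09375), ∇F = (-2, 0.9375) → (-0.5, 0.09375) − 0.125·(-2, 0.9375) = (-0.25, -0.0234375)
r = -0.25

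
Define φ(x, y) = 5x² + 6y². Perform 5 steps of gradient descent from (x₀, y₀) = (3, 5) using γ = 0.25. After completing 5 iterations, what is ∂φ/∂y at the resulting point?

-1920

∇φ = (10x, 12y)
(x₁, y₁) = (3, 5) − 0.25·(30, 60) = (-4.5, -10)
(x₂, y₂) = (-4.5, -10) − 0.25·(-45, -120) = (6.75, 20)
(x₃, y₃) = (6.75, 20) − 0.25·(67.5, 240) = (-10.125, -40)
(x₄, y₄) = (-10.125, -40) − 0.25·(-101.25, -480) = (15.1875, 80)
(x₅, y₅) = (15.1875, 80) − 0.25·(151.875, 960) = (-22.78125, -160)
∂φ/∂y at (-22.78125, -160) = -1920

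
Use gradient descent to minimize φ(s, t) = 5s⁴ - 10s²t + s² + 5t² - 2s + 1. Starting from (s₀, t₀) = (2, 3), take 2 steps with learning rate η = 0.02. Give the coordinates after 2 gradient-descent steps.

(2.0140416, 2.82912)

∇φ = (20s³ - 20st + 2s - 2, -10s² + 10t)
(s₁, t₁) = (2, 3) − 0.02·(42, -10) = (1.16, 3.2)
(s₂, t₂) = (1.16, 3.2) − 0.02·(-42.70208, 18.544) = (2.0140416, 2.82912)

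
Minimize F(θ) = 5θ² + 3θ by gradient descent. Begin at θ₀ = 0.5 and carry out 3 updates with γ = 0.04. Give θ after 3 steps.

F′(θ) = 10θ + 3
Step 1: F′(0.5) = 8; θ₁ = 0.5 − 0.04·8 = 0.18
Step 2: F′(0.18) = 4.8; θ₂ = 0.18 − 0.04·4.8 = -0.012
Step 3: F′(-0.012) = 2.88; θ₃ = -0.012 − 0.04·2.88 = -0.1272

-0.1272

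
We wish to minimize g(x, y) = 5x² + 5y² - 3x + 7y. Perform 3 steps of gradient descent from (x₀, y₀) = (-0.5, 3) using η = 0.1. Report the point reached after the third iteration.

∇g = (10x - 3, 10y + 7)
Step 1: at (-0.5, 3), ∇g = (-8, 37) → (-0.5, 3) − 0.1·(-8, 37) = (0.3, -0.7)
Step 2: at (0.3, -0.7), ∇g = (0, 0) → (0.3, -0.7) − 0.1·(0, 0) = (0.3, -0.7)
Step 3: at (0.3, -0.7), ∇g = (0, 0) → (0.3, -0.7) − 0.1·(0, 0) = (0.3, -0.7)

(0.3, -0.7)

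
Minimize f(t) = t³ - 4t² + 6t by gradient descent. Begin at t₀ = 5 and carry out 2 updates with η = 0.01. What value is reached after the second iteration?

f′(t) = 3t² - 8t + 6
t₁ = 5 − 0.01·41 = 4.59
t₂ = 4.59 − 0.01·32.4843 = 4.265157

4.265157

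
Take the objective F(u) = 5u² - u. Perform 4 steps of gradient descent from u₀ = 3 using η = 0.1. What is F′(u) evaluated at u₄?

0

F′(u) = 10u - 1
Step 1: F′(3) = 29; u₁ = 3 − 0.1·29 = 0.1
Step 2: F′(0.1) = 0; u₂ = 0.1 − 0.1·0 = 0.1
Step 3: F′(0.1) = 0; u₃ = 0.1 − 0.1·0 = 0.1
Step 4: F′(0.1) = 0; u₄ = 0.1 − 0.1·0 = 0.1
F′(u) at (0.1) = 0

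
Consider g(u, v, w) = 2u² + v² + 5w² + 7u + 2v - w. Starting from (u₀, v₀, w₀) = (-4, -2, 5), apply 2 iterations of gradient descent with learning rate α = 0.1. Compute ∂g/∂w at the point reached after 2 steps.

∇g = (4u + 7, 2v + 2, 10w - 1)
(u₁, v₁, w₁) = (-4, -2, 5) − 0.1·(-9, -2, 49) = (-3.1, -1.8, 0.1)
(u₂, v₂, w₂) = (-3.1, -1.8, 0.1) − 0.1·(-5.4, -1.6, 0) = (-2.56, -1.64, 0.1)
∂g/∂w at (-2.56, -1.64, 0.1) = 0

0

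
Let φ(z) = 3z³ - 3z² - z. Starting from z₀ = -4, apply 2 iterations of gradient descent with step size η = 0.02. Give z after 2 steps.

φ′(z) = 9z² - 6z - 1
Step 1: φ′(-4) = 167; z₁ = -4 − 0.02·167 = -7.34
Step 2: φ′(-7.34) = 527.9204; z₂ = -7.34 − 0.02·527.9204 = -17.898408

-17.898408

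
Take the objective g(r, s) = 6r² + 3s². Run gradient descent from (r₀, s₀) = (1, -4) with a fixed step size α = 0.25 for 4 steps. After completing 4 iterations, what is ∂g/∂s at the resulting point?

∇g = (12r, 6s)
(r₁, s₁) = (1, -4) − 0.25·(12, -24) = (-2, 2)
(r₂, s₂) = (-2, 2) − 0.25·(-24, 12) = (4, -1)
(r₃, s₃) = (4, -1) − 0.25·(48, -6) = (-8, 0.5)
(r₄, s₄) = (-8, 0.5) − 0.25·(-96, 3) = (16, -0.25)
∂g/∂s at (16, -0.25) = -1.5

-1.5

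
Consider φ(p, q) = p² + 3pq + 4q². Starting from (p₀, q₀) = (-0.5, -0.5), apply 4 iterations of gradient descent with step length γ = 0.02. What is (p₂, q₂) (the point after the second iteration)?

∇φ = (2p + 3q, 3p + 8q)
Step 1: at (-0.5, -0.5), ∇φ = (-2.5, -5.5) → (-0.5, -0.5) − 0.02·(-2.5, -5.5) = (-0.45, -0.39)
Step 2: at (-0.45, -0.39), ∇φ = (-2.07, -4.47) → (-0.45, -0.39) − 0.02·(-2.07, -4.47) = (-0.4086, -0.3006)

(-0.4086, -0.3006)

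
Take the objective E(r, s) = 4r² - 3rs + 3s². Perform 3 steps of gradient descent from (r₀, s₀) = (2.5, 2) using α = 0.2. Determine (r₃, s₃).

(-0.744, 0.584)

∇E = (8r - 3s, -3r + 6s)
(r₁, s₁) = (2.5, 2) − 0.2·(14, 4.5) = (-0.3, 1.1)
(r₂, s₂) = (-0.3, 1.1) − 0.2·(-5.7, 7.5) = (0.84, -0.4)
(r₃, s₃) = (0.84, -0.4) − 0.2·(7.92, -4.92) = (-0.744, 0.584)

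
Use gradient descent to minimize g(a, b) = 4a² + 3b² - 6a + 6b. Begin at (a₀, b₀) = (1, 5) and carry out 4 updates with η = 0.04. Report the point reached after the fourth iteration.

(0.80345344, 1.00173056)

∇g = (8a - 6, 6b + 6)
(a₁, b₁) = (1, 5) − 0.04·(2, 36) = (0.92, 3.56)
(a₂, b₂) = (0.92, 3.56) − 0.04·(1.36, 27.36) = (0.8656, 2.4656)
(a₃, b₃) = (0.8656, 2.4656) − 0.04·(0.9248, 20.7936) = (0.828608, 1.633856)
(a₄, b₄) = (0.828608, 1.633856) − 0.04·(0.628864, 15.803136) = (0.80345344, 1.00173056)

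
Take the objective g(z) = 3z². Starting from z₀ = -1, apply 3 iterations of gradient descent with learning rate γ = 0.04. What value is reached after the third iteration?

-0.438976

g′(z) = 6z
z₁ = -1 − 0.04·(-6) = -0.76
z₂ = -0.76 − 0.04·(-4.56) = -0.5776
z₃ = -0.5776 − 0.04·(-3.4656) = -0.438976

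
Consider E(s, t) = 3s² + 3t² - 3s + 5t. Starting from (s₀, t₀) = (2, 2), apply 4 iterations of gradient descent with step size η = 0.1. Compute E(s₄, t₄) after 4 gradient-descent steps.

-2.8131264

∇E = (6s - 3, 6t + 5)
Step 1: at (2, 2), ∇E = (9, 17) → (2, 2) − 0.1·(9, 17) = (1.1, 0.3)
Step 2: at (1.1, 0.3), ∇E = (3.6, 6.8) → (1.1, 0.3) − 0.1·(3.6, 6.8) = (0.74, -0.38)
Step 3: at (0.74, -0.38), ∇E = (1.44, 2.72) → (0.74, -0.38) − 0.1·(1.44, 2.72) = (0.596, -0.652)
Step 4: at (0.596, -0.652), ∇E = (0.576, 1.088) → (0.596, -0.652) − 0.1·(0.576, 1.088) = (0.5384, -0.7608)
E(0.5384, -0.7608) = -2.8131264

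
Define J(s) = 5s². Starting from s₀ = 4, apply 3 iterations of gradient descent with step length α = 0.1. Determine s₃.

0

J′(s) = 10s
s₁ = 4 − 0.1·40 = 0
s₂ = 0 − 0.1·0 = 0
s₃ = 0 − 0.1·0 = 0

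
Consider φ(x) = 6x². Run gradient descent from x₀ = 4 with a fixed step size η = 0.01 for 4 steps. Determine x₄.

φ′(x) = 12x
x₁ = 4 − 0.01·48 = 3.52
x₂ = 3.52 − 0.01·42.24 = 3.0976
x₃ = 3.0976 − 0.01·37.1712 = 2.725888
x₄ = 2.725888 − 0.01·32.710656 = 2.39878144

2.39878144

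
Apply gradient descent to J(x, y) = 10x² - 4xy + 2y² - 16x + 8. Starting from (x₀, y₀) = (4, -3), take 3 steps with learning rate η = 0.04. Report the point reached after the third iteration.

∇J = (20x - 4y - 16, -4x + 4y)
Step 1: at (4, -3), ∇J = (76, -28) → (4, -3) − 0.04·(76, -28) = (0.96, -1.88)
Step 2: at (0.96, -1.88), ∇J = (10.72, -11.36) → (0.96, -1.88) − 0.04·(10.72, -11.36) = (0.5312, -1.4256)
Step 3: at (0.5312, -1.4256), ∇J = (0.3264, -7.8272) → (0.5312, -1.4256) − 0.04·(0.3264, -7.8272) = (0.518144, -1.112512)

(0.518144, -1.112512)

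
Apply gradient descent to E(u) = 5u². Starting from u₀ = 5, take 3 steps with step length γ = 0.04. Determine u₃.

1.08

E′(u) = 10u
u₁ = 5 − 0.04·50 = 3
u₂ = 3 − 0.04·30 = 1.8
u₃ = 1.8 − 0.04·18 = 1.08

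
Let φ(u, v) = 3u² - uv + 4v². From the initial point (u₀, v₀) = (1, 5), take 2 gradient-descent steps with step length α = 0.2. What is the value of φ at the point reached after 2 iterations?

∇φ = (6u - v, -u + 8v)
(u₁, v₁) = (1, 5) − 0.2·(1, 39) = (0.8, -2.8)
(u₂, v₂) = (0.8, -2.8) − 0.2·(7.6, -23.2) = (-0.72, 1.84)
φ(-0.72, 1.84) = 16.4224

16.4224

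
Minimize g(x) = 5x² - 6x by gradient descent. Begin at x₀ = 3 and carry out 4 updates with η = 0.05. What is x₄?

0.75

g′(x) = 10x - 6
x₁ = 3 − 0.05·24 = 1.8
x₂ = 1.8 − 0.05·12 = 1.2
x₃ = 1.2 − 0.05·6 = 0.9
x₄ = 0.9 − 0.05·3 = 0.75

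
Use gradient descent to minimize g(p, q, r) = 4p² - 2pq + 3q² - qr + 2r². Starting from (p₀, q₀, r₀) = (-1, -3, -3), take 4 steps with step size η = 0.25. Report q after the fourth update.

-0.79296875

∇g = (8p - 2q, -2p + 6q - r, -q + 4r)
Step 1: at (-1, -3, -3), ∇g = (-2, -13, -9) → (-1, -3, -3) − 0.25·(-2, -13, -9) = (-0.5, 0.25, -0.75)
Step 2: at (-0.5, 0.25, -0.75), ∇g = (-4.5, 3.25, -3.25) → (-0.5, 0.25, -0.75) − 0.25·(-4.5, 3.25, -3.25) = (0.625, -0.5625, 0.0625)
Step 3: at (0.625, -0.5625, 0.0625), ∇g = (6.125, -4.6875, 0.8125) → (0.625, -0.5625, 0.0625) − 0.25·(6.125, -4.6875, 0.8125) = (-0.90625, 0.609375, -0.140625)
Step 4: at (-0.90625, 0.609375, -0.140625), ∇g = (-8.46875, 5.609375, -1.171875) → (-0.90625, 0.609375, -0.140625) − 0.25·(-8.46875, 5.609375, -1.171875) = (1.2109375, -0.79296875, 0.15234375)
q = -0.79296875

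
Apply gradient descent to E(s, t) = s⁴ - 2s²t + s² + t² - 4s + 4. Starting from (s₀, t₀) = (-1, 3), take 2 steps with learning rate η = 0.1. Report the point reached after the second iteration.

(-1.1168, 2.368)

∇E = (4s³ - 4st + 2s - 4, -2s² + 2t)
Step 1: at (-1, 3), ∇E = (2, 4) → (-1, 3) − 0.1·(2, 4) = (-1.2, 2.6)
Step 2: at (-1.2, 2.6), ∇E = (-0.832, 2.32) → (-1.2, 2.6) − 0.1·(-0.832, 2.32) = (-1.1168, 2.368)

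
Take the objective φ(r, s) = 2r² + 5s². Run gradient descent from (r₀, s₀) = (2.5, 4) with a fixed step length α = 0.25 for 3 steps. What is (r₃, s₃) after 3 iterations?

(0, -13.5)

∇φ = (4r, 10s)
Step 1: at (2.5, 4), ∇φ = (10, 40) → (2.5, 4) − 0.25·(10, 40) = (0, -6)
Step 2: at (0, -6), ∇φ = (0, -60) → (0, -6) − 0.25·(0, -60) = (0, 9)
Step 3: at (0, 9), ∇φ = (0, 90) → (0, 9) − 0.25·(0, 90) = (0, -13.5)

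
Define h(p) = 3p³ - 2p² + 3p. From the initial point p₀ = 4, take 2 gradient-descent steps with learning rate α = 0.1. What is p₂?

h′(p) = 9p² - 4p + 3
Step 1: h′(4) = 131; p₁ = 4 − 0.1·131 = -9.1
Step 2: h′(-9.1) = 784.69; p₂ = -9.1 − 0.1·784.69 = -87.569

-87.569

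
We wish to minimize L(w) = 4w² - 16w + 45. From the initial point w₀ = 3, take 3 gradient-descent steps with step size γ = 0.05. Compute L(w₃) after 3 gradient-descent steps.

L′(w) = 8w - 16
Step 1: L′(3) = 8; w₁ = 3 − 0.05·8 = 2.6
Step 2: L′(2.6) = 4.8; w₂ = 2.6 − 0.05·4.8 = 2.36
Step 3: L′(2.36) = 2.88; w₃ = 2.36 − 0.05·2.88 = 2.216
L(2.216) = 29.186624

29.186624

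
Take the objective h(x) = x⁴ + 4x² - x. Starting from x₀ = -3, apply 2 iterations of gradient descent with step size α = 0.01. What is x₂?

-1.34010148

h′(x) = 4x³ + 8x - 1
Step 1: h′(-3) = -133; x₁ = -3 − 0.01·(-133) = -1.67
Step 2: h′(-1.67) = -32.989852; x₂ = -1.67 − 0.01·(-32.989852) = -1.34010148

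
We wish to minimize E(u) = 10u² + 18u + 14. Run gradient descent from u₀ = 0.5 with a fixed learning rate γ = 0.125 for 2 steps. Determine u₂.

E′(u) = 20u + 18
u₁ = 0.5 − 0.125·28 = -3
u₂ = -3 − 0.125·(-42) = 2.25

2.25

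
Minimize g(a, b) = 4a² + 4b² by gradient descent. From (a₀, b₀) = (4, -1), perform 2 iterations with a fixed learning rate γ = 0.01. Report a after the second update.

3.3856

∇g = (8a, 8b)
Step 1: at (4, -1), ∇g = (32, -8) → (4, -1) − 0.01·(32, -8) = (3.68, -0.92)
Step 2: at (3.68, -0.92), ∇g = (29.44, -7.36) → (3.68, -0.92) − 0.01·(29.44, -7.36) = (3.3856, -0.8464)
a = 3.3856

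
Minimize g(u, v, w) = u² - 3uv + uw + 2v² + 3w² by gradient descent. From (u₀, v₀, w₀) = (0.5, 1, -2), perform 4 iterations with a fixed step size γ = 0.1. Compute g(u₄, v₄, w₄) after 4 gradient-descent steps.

-0.24728655

∇g = (2u - 3v + w, -3u + 4v, u + 6w)
(u₁, v₁, w₁) = (0.5, 1, -2) − 0.1·(-4, 2.5, -11.5) = (0.9, 0.75, -0.85)
(u₂, v₂, w₂) = (0.9, 0.75, -0.85) − 0.1·(-1.3, 0.3, -4.2) = (1.03, 0.72, -0.43)
(u₃, v₃, w₃) = (1.03, 0.72, -0.43) − 0.1·(-0.53, -0.21, -1.55) = (1.083, 0.741, -0.275)
(u₄, v₄, w₄) = (1.083, 0.741, -0.275) − 0.1·(-0.332, -0.285, -0.567) = (1.1162, 0.7695, -0.2183)
g(1.1162, 0.7695, -0.2183) = -0.24728655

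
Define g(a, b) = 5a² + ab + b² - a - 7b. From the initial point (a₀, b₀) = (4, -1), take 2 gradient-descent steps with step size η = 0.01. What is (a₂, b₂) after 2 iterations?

(3.2775, -0.8972)

∇g = (10a + b - 1, a + 2b - 7)
Step 1: at (4, -1), ∇g = (38, -5) → (4, -1) − 0.01·(38, -5) = (3.62, -0.95)
Step 2: at (3.62, -0.95), ∇g = (34.25, -5.28) → (3.62, -0.95) − 0.01·(34.25, -5.28) = (3.2775, -0.8972)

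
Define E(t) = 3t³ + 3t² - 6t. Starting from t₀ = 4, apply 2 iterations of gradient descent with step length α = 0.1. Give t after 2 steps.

-138.236

E′(t) = 9t² + 6t - 6
Step 1: E′(4) = 162; t₁ = 4 − 0.1·162 = -12.2
Step 2: E′(-12.2) = 1260.36; t₂ = -12.2 − 0.1·1260.36 = -138.236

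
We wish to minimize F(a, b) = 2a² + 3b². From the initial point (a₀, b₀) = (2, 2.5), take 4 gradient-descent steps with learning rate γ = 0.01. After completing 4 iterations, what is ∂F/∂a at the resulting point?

∇F = (4a, 6b)
Step 1: at (2, 2.5), ∇F = (8, 15) → (2, 2.5) − 0.01·(8, 15) = (1.92, 2.35)
Step 2: at (1.92, 2.35), ∇F = (7.68, 14.1) → (1.92, 2.35) − 0.01·(7.68, 14.1) = (1.8432, 2.209)
Step 3: at (1.8432, 2.209), ∇F = (7.3728, 13.254) → (1.8432, 2.209) − 0.01·(7.3728, 13.254) = (1.769472, 2.07646)
Step 4: at (1.769472, 2.07646), ∇F = (7.077888, 12.45876) → (1.769472, 2.07646) − 0.01·(7.077888, 12.45876) = (1.69869312, 1.9518724)
∂F/∂a at (1.69869312, 1.9518724) = 6.79477248

6.79477248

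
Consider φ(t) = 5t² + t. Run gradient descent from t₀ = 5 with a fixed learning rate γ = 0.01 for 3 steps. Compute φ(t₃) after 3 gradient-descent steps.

69.06390205

φ′(t) = 10t + 1
t₁ = 5 − 0.01·51 = 4.49
t₂ = 4.49 − 0.01·45.9 = 4.031
t₃ = 4.031 − 0.01·41.31 = 3.6179
φ(3.6179) = 69.06390205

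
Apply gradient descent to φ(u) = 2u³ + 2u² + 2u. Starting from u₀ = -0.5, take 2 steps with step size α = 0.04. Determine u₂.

-0.625664

φ′(u) = 6u² + 4u + 2
u₁ = -0.5 − 0.04·1.5 = -0.56
u₂ = -0.56 − 0.04·1.6416 = -0.625664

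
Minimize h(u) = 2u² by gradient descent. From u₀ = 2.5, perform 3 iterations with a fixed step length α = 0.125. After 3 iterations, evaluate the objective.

h′(u) = 4u
u₁ = 2.5 − 0.125·10 = 1.25
u₂ = 1.25 − 0.125·5 = 0.625
u₃ = 0.625 − 0.125·2.5 = 0.3125
h(0.3125) = 0.1953125

0.1953125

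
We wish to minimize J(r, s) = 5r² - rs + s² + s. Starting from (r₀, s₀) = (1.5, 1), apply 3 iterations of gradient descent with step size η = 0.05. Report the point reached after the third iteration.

(0.26425, 0.7125625)

∇J = (10r - s, -r + 2s + 1)
(r₁, s₁) = (1.5, 1) − 0.05·(14, 1.5) = (0.8, 0.925)
(r₂, s₂) = (0.8, 0.925) − 0.05·(7.075, 2.05) = (0.44625, 0.8225)
(r₃, s₃) = (0.44625, 0.8225) − 0.05·(3.64, 2.19875) = (0.26425, 0.7125625)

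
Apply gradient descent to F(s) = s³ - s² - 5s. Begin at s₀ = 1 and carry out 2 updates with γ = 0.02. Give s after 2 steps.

1.153216

F′(s) = 3s² - 2s - 5
s₁ = 1 − 0.02·(-4) = 1.08
s₂ = 1.08 − 0.02·(-3.6608) = 1.153216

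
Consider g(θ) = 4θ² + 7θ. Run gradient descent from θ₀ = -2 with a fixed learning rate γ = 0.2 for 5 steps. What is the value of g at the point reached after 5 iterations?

-3.0318889984

g′(θ) = 8θ + 7
Step 1: g′(-2) = -9; θ₁ = -2 − 0.2·(-9) = -0.2
Step 2: g′(-0.2) = 5.4; θ₂ = -0.2 − 0.2·5.4 = -1.28
Step 3: g′(-1.28) = -3.24; θ₃ = -1.28 − 0.2·(-3.24) = -0.632
Step 4: g′(-0.632) = 1.944; θ₄ = -0.632 − 0.2·1.944 = -1.0208
Step 5: g′(-1.0208) = -1.1664; θ₅ = -1.0208 − 0.2·(-1.1664) = -0.78752
g(-0.78752) = -3.0318889984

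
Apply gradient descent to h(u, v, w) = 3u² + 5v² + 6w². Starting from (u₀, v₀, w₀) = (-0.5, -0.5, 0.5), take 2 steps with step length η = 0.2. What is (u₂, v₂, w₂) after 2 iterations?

∇h = (6u, 10v, 12w)
(u₁, v₁, w₁) = (-0.5, -0.5, 0.5) − 0.2·(-3, -5, 6) = (0.1, 0.5, -0.7)
(u₂, v₂, w₂) = (0.1, 0.5, -0.7) − 0.2·(0.6, 5, -8.4) = (-0.02, -0.5, 0.98)

(-0.02, -0.5, 0.98)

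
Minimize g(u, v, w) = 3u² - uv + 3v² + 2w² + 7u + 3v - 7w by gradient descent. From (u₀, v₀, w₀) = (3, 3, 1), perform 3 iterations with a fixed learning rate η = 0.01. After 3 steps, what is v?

∇g = (6u - v + 7, -u + 6v + 3, 4w - 7)
(u₁, v₁, w₁) = (3, 3, 1) − 0.01·(22, 18, -3) = (2.78, 2.82, 1.03)
(u₂, v₂, w₂) = (2.78, 2.82, 1.03) − 0.01·(20.86, 17.14, -2.88) = (2.5714, 2.6486, 1.0588)
(u₃, v₃, w₃) = (2.5714, 2.6486, 1.0588) − 0.01·(19.7798, 16.3202, -2.7648) = (2.373602, 2.485398, 1.086448)
v = 2.485398

2.485398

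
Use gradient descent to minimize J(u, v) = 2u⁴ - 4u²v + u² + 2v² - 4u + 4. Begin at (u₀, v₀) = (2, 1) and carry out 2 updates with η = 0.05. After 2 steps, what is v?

∇J = (8u³ - 8uv + 2u - 4, -4u² + 4v)
(u₁, v₁) = (2, 1) − 0.05·(48, -12) = (-0.4, 1.6)
(u₂, v₂) = (-0.4, 1.6) − 0.05·(-0.192, 5.76) = (-0.3904, 1.312)
v = 1.312

1.312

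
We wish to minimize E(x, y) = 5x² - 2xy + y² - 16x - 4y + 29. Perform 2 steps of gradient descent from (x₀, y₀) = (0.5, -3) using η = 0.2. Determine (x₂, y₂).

(1.38, 0.92)

∇E = (10x - 2y - 16, -2x + 2y - 4)
Step 1: at (0.5, -3), ∇E = (-5, -11) → (0.5, -3) − 0.2·(-5, -11) = (1.5, -0.8)
Step 2: at (1.5, -0.8), ∇E = (0.6, -8.6) → (1.5, -0.8) − 0.2·(0.6, -8.6) = (1.38, 0.92)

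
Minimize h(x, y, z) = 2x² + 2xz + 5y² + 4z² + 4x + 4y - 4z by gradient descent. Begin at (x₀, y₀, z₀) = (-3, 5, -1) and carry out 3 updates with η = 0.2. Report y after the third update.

∇h = (4x + 2z + 4, 10y + 4, 2x + 8z - 4)
(x₁, y₁, z₁) = (-3, 5, -1) − 0.2·(-10, 54, -18) = (-1, -5.8, 2.6)
(x₂, y₂, z₂) = (-1, -5.8, 2.6) − 0.2·(5.2, -54, 14.8) = (-2.04, 5, -0.36)
(x₃, y₃, z₃) = (-2.04, 5, -0.36) − 0.2·(-4.88, 54, -10.96) = (-1.064, -5.8, 1.832)
y = -5.8

-5.8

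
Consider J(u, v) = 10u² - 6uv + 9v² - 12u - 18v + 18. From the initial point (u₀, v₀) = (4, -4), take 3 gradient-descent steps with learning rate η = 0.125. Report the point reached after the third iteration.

∇J = (20u - 6v - 12, -6u + 18v - 18)
(u₁, v₁) = (4, -4) − 0.125·(92, -114) = (-7.5, 10.25)
(u₂, v₂) = (-7.5, 10.25) − 0.125·(-223.5, 211.5) = (20.4375, -16.1875)
(u₃, v₃) = (20.4375, -16.1875) − 0.125·(493.875, -432) = (-41.296875, 37.8125)

(-41.296875, 37.8125)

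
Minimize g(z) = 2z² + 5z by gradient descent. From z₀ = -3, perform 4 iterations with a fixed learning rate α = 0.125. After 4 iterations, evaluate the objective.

g′(z) = 4z + 5
z₁ = -3 − 0.125·(-7) = -2.125
z₂ = -2.125 − 0.125·(-3.5) = -1.6875
z₃ = -1.6875 − 0.125·(-1.75) = -1.46875
z₄ = -1.46875 − 0.125·(-0.875) = -1.359375
g(-1.359375) = -3.10107421875

-3.10107421875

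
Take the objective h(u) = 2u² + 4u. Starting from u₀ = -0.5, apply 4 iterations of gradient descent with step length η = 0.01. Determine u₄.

h′(u) = 4u + 4
Step 1: h′(-0.5) = 2; u₁ = -0.5 − 0.01·2 = -0.52
Step 2: h′(-0.52) = 1.92; u₂ = -0.52 − 0.01·1.92 = -0.5392
Step 3: h′(-0.5392) = 1.8432; u₃ = -0.5392 − 0.01·1.8432 = -0.557632
Step 4: h′(-0.557632) = 1.769472; u₄ = -0.557632 − 0.01·1.769472 = -0.57532672

-0.57532672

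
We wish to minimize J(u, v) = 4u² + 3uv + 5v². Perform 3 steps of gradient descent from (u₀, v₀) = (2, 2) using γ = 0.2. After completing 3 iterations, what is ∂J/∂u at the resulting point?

∇J = (8u + 3v, 3u + 10v)
(u₁, v₁) = (2, 2) − 0.2·(22, 26) = (-2.4, -3.2)
(u₂, v₂) = (-2.4, -3.2) − 0.2·(-28.8, -39.2) = (3.36, 4.64)
(u₃, v₃) = (3.36, 4.64) − 0.2·(40.8, 56.48) = (-4.8, -6.656)
∂J/∂u at (-4.8, -6.656) = -58.368

-58.368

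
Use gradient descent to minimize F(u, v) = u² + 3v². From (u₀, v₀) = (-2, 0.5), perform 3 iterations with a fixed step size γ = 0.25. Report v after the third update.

-0.0625

∇F = (2u, 6v)
(u₁, v₁) = (-2, 0.5) − 0.25·(-4, 3) = (-1, -0.25)
(u₂, v₂) = (-1, -0.25) − 0.25·(-2, -1.5) = (-0.5, 0.125)
(u₃, v₃) = (-0.5, 0.125) − 0.25·(-1, 0.75) = (-0.25, -0.0625)
v = -0.0625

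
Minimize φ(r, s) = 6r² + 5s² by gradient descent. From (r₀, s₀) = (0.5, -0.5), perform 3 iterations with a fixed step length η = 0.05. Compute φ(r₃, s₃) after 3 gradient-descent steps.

∇φ = (12r, 10s)
Step 1: at (0.5, -0.5), ∇φ = (6, -5) → (0.5, -0.5) − 0.05·(6, -5) = (0.2, -0.25)
Step 2: at (0.2, -0.25), ∇φ = (2.4, -2.5) → (0.2, -0.25) − 0.05·(2.4, -2.5) = (0.08, -0.125)
Step 3: at (0.08, -0.125), ∇φ = (0.96, -1.25) → (0.08, -0.125) − 0.05·(0.96, -1.25) = (0.032, -0.0625)
φ(0.032, -0.0625) = 0.02567525

0.02567525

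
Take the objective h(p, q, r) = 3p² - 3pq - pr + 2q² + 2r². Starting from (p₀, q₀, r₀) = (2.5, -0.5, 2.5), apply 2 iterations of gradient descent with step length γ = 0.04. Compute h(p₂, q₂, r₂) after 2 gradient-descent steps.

11.04579392

∇h = (6p - 3q - r, -3p + 4q, -p + 4r)
Step 1: at (2.5, -0.5, 2.5), ∇h = (14, -9.5, 7.5) → (2.5, -0.5, 2.5) − 0.04·(14, -9.5, 7.5) = (1.94, -0.12, 2.2)
Step 2: at (1.94, -0.12, 2.2), ∇h = (9.8, -6.3, 6.86) → (1.94, -0.12, 2.2) − 0.04·(9.8, -6.3, 6.86) = (1.548, 0.132, 1.9256)
h(1.548, 0.132, 1.9256) = 11.04579392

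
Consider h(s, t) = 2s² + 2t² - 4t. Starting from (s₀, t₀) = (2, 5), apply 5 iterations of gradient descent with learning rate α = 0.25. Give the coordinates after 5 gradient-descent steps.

(0, 1)

∇h = (4s, 4t - 4)
(s₁, t₁) = (2, 5) − 0.25·(8, 16) = (0, 1)
(s₂, t₂) = (0, 1) − 0.25·(0, 0) = (0, 1)
(s₃, t₃) = (0, 1) − 0.25·(0, 0) = (0, 1)
(s₄, t₄) = (0, 1) − 0.25·(0, 0) = (0, 1)
(s₅, t₅) = (0, 1) − 0.25·(0, 0) = (0, 1)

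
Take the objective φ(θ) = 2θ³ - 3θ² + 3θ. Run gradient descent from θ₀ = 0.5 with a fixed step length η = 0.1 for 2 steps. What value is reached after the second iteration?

0.1865

φ′(θ) = 6θ² - 6θ + 3
θ₁ = 0.5 − 0.1·1.5 = 0.35
θ₂ = 0.35 − 0.1·1.635 = 0.1865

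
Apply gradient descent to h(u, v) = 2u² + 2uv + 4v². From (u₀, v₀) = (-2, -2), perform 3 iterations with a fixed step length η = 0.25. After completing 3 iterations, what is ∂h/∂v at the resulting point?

37.5

∇h = (4u + 2v, 2u + 8v)
Step 1: at (-2, -2), ∇h = (-12, -20) → (-2, -2) − 0.25·(-12, -20) = (1, 3)
Step 2: at (1, 3), ∇h = (10, 26) → (1, 3) − 0.25·(10, 26) = (-1.5, -3.5)
Step 3: at (-1.5, -3.5), ∇h = (-13, -31) → (-1.5, -3.5) − 0.25·(-13, -31) = (1.75, 4.25)
∂h/∂v at (1.75, 4.25) = 37.5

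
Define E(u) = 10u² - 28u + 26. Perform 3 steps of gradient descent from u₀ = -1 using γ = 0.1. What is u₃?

E′(u) = 20u - 28
Step 1: E′(-1) = -48; u₁ = -1 − 0.1·(-48) = 3.8
Step 2: E′(3.8) = 48; u₂ = 3.8 − 0.1·48 = -1
Step 3: E′(-1) = -48; u₃ = -1 − 0.1·(-48) = 3.8

3.8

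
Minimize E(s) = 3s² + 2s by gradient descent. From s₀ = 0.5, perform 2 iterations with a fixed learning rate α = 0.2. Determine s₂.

E′(s) = 6s + 2
s₁ = 0.5 − 0.2·5 = -0.5
s₂ = -0.5 − 0.2·(-1) = -0.3

-0.3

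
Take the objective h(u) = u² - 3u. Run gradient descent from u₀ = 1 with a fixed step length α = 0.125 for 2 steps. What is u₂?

h′(u) = 2u - 3
Step 1: h′(1) = -1; u₁ = 1 − 0.125·(-1) = 1.125
Step 2: h′(1.125) = -0.75; u₂ = 1.125 − 0.125·(-0.75) = 1.21875

1.21875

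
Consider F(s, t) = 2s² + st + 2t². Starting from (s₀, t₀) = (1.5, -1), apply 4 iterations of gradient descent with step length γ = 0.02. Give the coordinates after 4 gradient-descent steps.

(1.1399612, -0.8119112)

∇F = (4s + t, s + 4t)
(s₁, t₁) = (1.5, -1) − 0.02·(5, -2.5) = (1.4, -0.95)
(s₂, t₂) = (1.4, -0.95) − 0.02·(4.65, -2.4) = (1.307, -0.902)
(s₃, t₃) = (1.307, -0.902) − 0.02·(4.326, -2.301) = (1.22048, -0.85598)
(s₄, t₄) = (1.22048, -0.85598) − 0.02·(4.02594, -2.20344) = (1.1399612, -0.8119112)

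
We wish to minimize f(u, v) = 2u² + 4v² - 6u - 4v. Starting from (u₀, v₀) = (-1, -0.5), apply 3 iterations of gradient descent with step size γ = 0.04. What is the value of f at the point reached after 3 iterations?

∇f = (4u - 6, 8v - 4)
Step 1: at (-1, -0.5), ∇f = (-10, -8) → (-1, -0.5) − 0.04·(-10, -8) = (-0.6, -0.18)
Step 2: at (-0.6, -0.18), ∇f = (-8.4, -5.44) → (-0.6, -0.18) − 0.04·(-8.4, -5.44) = (-0.264, 0.0376)
Step 3: at (-0.264, 0.0376), ∇f = (-7.056, -3.6992) → (-0.264, 0.0376) − 0.04·(-7.056, -3.6992) = (0.01824, 0.185568)
f(0.01824, 0.185568) = -0.713304674304

-0.713304674304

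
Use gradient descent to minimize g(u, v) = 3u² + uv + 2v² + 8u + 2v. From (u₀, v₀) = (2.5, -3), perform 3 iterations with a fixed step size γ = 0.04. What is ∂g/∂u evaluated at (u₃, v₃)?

9.432

∇g = (6u + v + 8, u + 4v + 2)
(u₁, v₁) = (2.5, -3) − 0.04·(20, -7.5) = (1.7, -2.7)
(u₂, v₂) = (1.7, -2.7) − 0.04·(15.5, -7.1) = (1.08, -2.416)
(u₃, v₃) = (1.08, -2.416) − 0.04·(12.064, -6.584) = (0.59744, -2.15264)
∂g/∂u at (0.59744, -2.15264) = 9.432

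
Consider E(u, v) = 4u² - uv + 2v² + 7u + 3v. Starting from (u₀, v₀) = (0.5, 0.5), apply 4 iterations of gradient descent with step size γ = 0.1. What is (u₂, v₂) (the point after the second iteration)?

∇E = (8u - v + 7, -u + 4v + 3)
Step 1: at (0.5, 0.5), ∇E = (10.5, 4.5) → (0.5, 0.5) − 0.1·(10.5, 4.5) = (-0.55, 0.05)
Step 2: at (-0.55, 0.05), ∇E = (2.55, 3.75) → (-0.55, 0.05) − 0.1·(2.55, 3.75) = (-0.805, -0.325)

(-0.805, -0.325)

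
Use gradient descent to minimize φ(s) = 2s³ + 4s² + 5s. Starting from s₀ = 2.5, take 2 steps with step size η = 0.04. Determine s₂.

-0.2

φ′(s) = 6s² + 8s + 5
s₁ = 2.5 − 0.04·62.5 = 0
s₂ = 0 − 0.04·5 = -0.2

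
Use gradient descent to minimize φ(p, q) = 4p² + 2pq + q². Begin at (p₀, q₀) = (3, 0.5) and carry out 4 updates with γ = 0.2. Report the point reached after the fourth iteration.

(0.8112, 0.1352)

∇φ = (8p + 2q, 2p + 2q)
Step 1: at (3, 0.5), ∇φ = (25, 7) → (3, 0.5) − 0.2·(25, 7) = (-2, -0.9)
Step 2: at (-2, -0.9), ∇φ = (-17.8, -5.8) → (-2, -0.9) − 0.2·(-17.8, -5.8) = (1.56, 0.26)
Step 3: at (1.56, 0.26), ∇φ = (13, 3.64) → (1.56, 0.26) − 0.2·(13, 3.64) = (-1.04, -0.468)
Step 4: at (-1.04, -0.468), ∇φ = (-9.256, -3.016) → (-1.04, -0.468) − 0.2·(-9.256, -3.016) = (0.8112, 0.1352)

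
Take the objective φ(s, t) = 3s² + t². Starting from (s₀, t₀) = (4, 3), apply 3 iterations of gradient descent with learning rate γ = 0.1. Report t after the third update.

1.536

∇φ = (6s, 2t)
(s₁, t₁) = (4, 3) − 0.1·(24, 6) = (1.6, 2.4)
(s₂, t₂) = (1.6, 2.4) − 0.1·(9.6, 4.8) = (0.64, 1.92)
(s₃, t₃) = (0.64, 1.92) − 0.1·(3.84, 3.84) = (0.256, 1.536)
t = 1.536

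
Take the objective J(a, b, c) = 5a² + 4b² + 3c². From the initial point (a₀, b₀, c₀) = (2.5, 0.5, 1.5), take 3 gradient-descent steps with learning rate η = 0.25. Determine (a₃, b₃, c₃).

(-8.4375, -0.5, -0.1875)

∇J = (10a, 8b, 6c)
(a₁, b₁, c₁) = (2.5, 0.5, 1.5) − 0.25·(25, 4, 9) = (-3.75, -0.5, -0.75)
(a₂, b₂, c₂) = (-3.75, -0.5, -0.75) − 0.25·(-37.5, -4, -4.5) = (5.625, 0.5, 0.375)
(a₃, b₃, c₃) = (5.625, 0.5, 0.375) − 0.25·(56.25, 4, 2.25) = (-8.4375, -0.5, -0.1875)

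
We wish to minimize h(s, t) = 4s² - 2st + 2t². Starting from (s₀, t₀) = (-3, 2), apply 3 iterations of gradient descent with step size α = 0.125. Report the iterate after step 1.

(0.5, 0.25)

∇h = (8s - 2t, -2s + 4t)
Step 1: at (-3, 2), ∇h = (-28, 14) → (-3, 2) − 0.125·(-28, 14) = (0.5, 0.25)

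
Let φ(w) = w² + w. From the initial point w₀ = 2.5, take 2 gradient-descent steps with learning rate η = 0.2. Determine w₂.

0.58

φ′(w) = 2w + 1
Step 1: φ′(2.5) = 6; w₁ = 2.5 − 0.2·6 = 1.3
Step 2: φ′(1.3) = 3.6; w₂ = 1.3 − 0.2·3.6 = 0.58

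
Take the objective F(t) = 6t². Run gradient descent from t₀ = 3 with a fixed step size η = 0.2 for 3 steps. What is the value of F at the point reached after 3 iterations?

F′(t) = 12t
t₁ = 3 − 0.2·36 = -4.2
t₂ = -4.2 − 0.2·(-50.4) = 5.88
t₃ = 5.88 − 0.2·70.56 = -8.232
F(-8.232) = 406.594944

406.594944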